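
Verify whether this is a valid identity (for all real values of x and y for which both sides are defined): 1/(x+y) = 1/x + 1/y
No, this is NOT an identity.

Claim: 1/(x+y) = 1/x + 1/y.
Test a specific point where both sides are defined: x = 3/2, y = -1.
LHS = 1/(x+y) ≈ 2.0000
RHS = 1/x + 1/y ≈ -0.3333
Since 2.0000 ≠ -0.3333, the equation fails at this point, so it cannot hold for all real values of x and y for which both sides are defined.
1/x + 1/y = (x+y)/(xy), which is not 1/(x+y).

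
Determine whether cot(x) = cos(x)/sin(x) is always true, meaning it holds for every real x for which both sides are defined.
Yes, this is an identity.

Claim: cot(x) = cos(x)/sin(x).
Reasoning: cot(x) is defined as 1/tan(x) = 1/(sin(x)/cos(x)) = cos(x)/sin(x), wherever sin(x) ≠ 0.
So the two sides agree for every real x for which both sides are defined.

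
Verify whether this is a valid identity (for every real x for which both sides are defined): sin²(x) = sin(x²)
Claim: sin²(x) = sin(x²).
Test a specific point where both sides are defined: x = 2π/3.
LHS = sin²(x) ≈ 0.7500
RHS = sin(x²) ≈ -0.9474
Since 0.7500 ≠ -0.9474, the equation fails at this point, so it cannot hold for every real x for which both sides are defined.
sin²(x) means (sin x)², squaring the output; sin(x²) squares the input. These are different functions.

Conclusion: No, this is NOT an identity.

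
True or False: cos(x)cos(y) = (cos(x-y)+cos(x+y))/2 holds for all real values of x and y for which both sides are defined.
True.

Claim: cos(x)cos(y) = (cos(x-y)+cos(x+y))/2.
Reasoning: cos(x-y) = cos(x)cos(y) + sin(x)sin(y) and cos(x+y) = cos(x)cos(y) - sin(x)sin(y). Adding, cos(x-y) + cos(x+y) = 2cos(x)cos(y); divide by 2.
So the two sides agree for all real values of x and y for which both sides are defined.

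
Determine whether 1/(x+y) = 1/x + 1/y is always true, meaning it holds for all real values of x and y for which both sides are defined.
No, this is NOT an identity.

Claim: 1/(x+y) = 1/x + 1/y.
Test a specific point where both sides are defined: x = -2, y = 3.
LHS = 1/(x+y) ≈ 1.0000
RHS = 1/x + 1/y ≈ -0.1667
Since 1.0000 ≠ -0.1667, the equation fails at this point, so it cannot hold for all real values of x and y for which both sides are defined.
1/x + 1/y = (x+y)/(xy), which is not 1/(x+y).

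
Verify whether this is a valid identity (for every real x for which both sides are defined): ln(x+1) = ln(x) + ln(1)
Claim: ln(x+1) = ln(x) + ln(1).
Test a specific point where both sides are defined: x = 5.
LHS = ln(x+1) ≈ 1.7918
RHS = ln(x) + ln(1) ≈ 1.6094
Since 1.7918 ≠ 1.6094, the equation fails at this point, so it cannot hold for every real x for which both sides are defined.
ln(1) = 0, so the right side is just ln(x), which differs from ln(x+1).

Conclusion: No, this is NOT an identity.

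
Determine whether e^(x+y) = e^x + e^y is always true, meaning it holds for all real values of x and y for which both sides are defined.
No, this is NOT an identity.

Claim: e^(x+y) = e^x + e^y.
Test a specific point where both sides are defined: x = 1, y = 3.
LHS = e^(x+y) ≈ 54.5982
RHS = e^x + e^y ≈ 22.8038
Since 54.5982 ≠ 22.8038, the equation fails at this point, so it cannot hold for all real values of x and y for which both sides are defined.
The correct rule is e^(x+y) = e^x · e^y (a product, not a sum).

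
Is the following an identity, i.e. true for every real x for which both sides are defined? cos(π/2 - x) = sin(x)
Yes, this is an identity.

Claim: cos(π/2 - x) = sin(x).
Reasoning: Use cos(u - v) = cos(u)cos(v) + sin(u)sin(v) with u = π/2, v = x: cos(π/2)cos(x) + sin(π/2)sin(x) = 0·cos(x) + 1·sin(x) = sin(x).
So the two sides agree for every real x for which both sides are defined.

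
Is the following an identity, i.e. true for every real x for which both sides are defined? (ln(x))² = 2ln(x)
No, this is NOT an identity.

Claim: (ln(x))² = 2ln(x).
Test a specific point where both sides are defined: x = 1/2.
LHS = (ln(x))² ≈ 0.4805
RHS = 2ln(x) ≈ -1.3863
Since 0.4805 ≠ -1.3863, the equation fails at this point, so it cannot hold for every real x for which both sides are defined.
2ln(x) equals ln(x²), which is not the same as (ln x)².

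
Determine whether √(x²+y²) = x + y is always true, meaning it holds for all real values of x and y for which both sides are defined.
No, this is NOT an identity.

Claim: √(x²+y²) = x + y.
Test a specific point where both sides are defined: x = 1/2, y = -3.
LHS = √(x²+y²) ≈ 3.0414
RHS = x + y ≈ -2.5000
Since 3.0414 ≠ -2.5000, the equation fails at this point, so it cannot hold for all real values of x and y for which both sides are defined.
(x+y)² = x² + 2xy + y², not x² + y², so the square root does not split this way.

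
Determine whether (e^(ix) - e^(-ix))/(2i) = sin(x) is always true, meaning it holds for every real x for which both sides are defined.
Yes, this is an identity.

Claim: (e^(ix) - e^(-ix))/(2i) = sin(x).
Reasoning: By Euler's formula e^(ix) = cos(x) + i·sin(x) and e^(-ix) = cos(x) - i·sin(x). Subtracting cancels the cosine terms: e^(ix) - e^(-ix) = 2i·sin(x); divide by 2i.
So the two sides agree for every real x for which both sides are defined.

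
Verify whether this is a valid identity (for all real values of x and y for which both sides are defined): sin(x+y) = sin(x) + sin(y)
No, this is NOT an identity.

Claim: sin(x+y) = sin(x) + sin(y).
Test a specific point where both sides are defined: x = -π/2, y = 2π/3.
LHS = sin(x+y) ≈ 0.5000
RHS = sin(x) + sin(y) ≈ -0.1340
Since 0.5000 ≠ -0.1340, the equation fails at this point, so it cannot hold for all real values of x and y for which both sides are defined.
The correct expansion is sin(x+y) = sin(x)cos(y) + cos(x)sin(y); sine is not additive.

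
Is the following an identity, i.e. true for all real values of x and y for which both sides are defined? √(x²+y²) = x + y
Claim: √(x²+y²) = x + y.
Test a specific point where both sides are defined: x = -2, y = 1/2.
LHS = √(x²+y²) ≈ 2.0616
RHS = x + y ≈ -1.5000
Since 2.0616 ≠ -1.5000, the equation fails at this point, so it cannot hold for all real values of x and y for which both sides are defined.
(x+y)² = x² + 2xy + y², not x² + y², so the square root does not split this way.

Conclusion: No, this is NOT an identity.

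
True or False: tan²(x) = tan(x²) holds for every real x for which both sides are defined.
Claim: tan²(x) = tan(x²).
Test a specific point where both sides are defined: x = π/6.
LHS = tan²(x) ≈ 0.3333
RHS = tan(x²) ≈ 0.2812
Since 0.3333 ≠ 0.2812, the equation fails at this point, so it cannot hold for every real x for which both sides are defined.
tan²(x) means (tan x)², squaring the output; tan(x²) squares the input. These are different functions.

Conclusion: False.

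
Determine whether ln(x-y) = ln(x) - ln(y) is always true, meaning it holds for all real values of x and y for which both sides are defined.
No, this is NOT an identity.

Claim: ln(x-y) = ln(x) - ln(y).
Test a specific point where both sides are defined: x = 5, y = 4.
LHS = ln(x-y) ≈ 0.0000
RHS = ln(x) - ln(y) ≈ 0.2231
Since 0.0000 ≠ 0.2231, the equation fails at this point, so it cannot hold for all real values of x and y for which both sides are defined.
ln(x) - ln(y) = ln(x/y), not ln(x-y).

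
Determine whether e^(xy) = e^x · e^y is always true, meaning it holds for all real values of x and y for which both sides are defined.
No, this is NOT an identity.

Claim: e^(xy) = e^x · e^y.
Test a specific point where both sides are defined: x = 2, y = -3.
LHS = e^(xy) ≈ 0.0025
RHS = e^x · e^y ≈ 0.3679
Since 0.0025 ≠ 0.3679, the equation fails at this point, so it cannot hold for all real values of x and y for which both sides are defined.
e^x · e^y = e^(x+y), not e^(xy).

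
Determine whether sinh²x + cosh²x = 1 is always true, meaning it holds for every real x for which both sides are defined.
No, this is NOT an identity.

Claim: sinh²x + cosh²x = 1.
Test a specific point where both sides are defined: x = 2.
LHS = sinh²x + cosh²x ≈ 27.3082
RHS = 1 ≈ 1.0000
Since 27.3082 ≠ 1.0000, the equation fails at this point, so it cannot hold for every real x for which both sides are defined.
The correct hyperbolic identity is cosh²x - sinh²x = 1 (a difference); the sum sinh²x + cosh²x equals cosh(2x).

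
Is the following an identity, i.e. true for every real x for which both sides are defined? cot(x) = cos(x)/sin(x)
Claim: cot(x) = cos(x)/sin(x).
Reasoning: cot(x) is defined as 1/tan(x) = 1/(sin(x)/cos(x)) = cos(x)/sin(x), wherever sin(x) ≠ 0.
So the two sides agree for every real x for which both sides are defined.

Conclusion: Yes, this is an identity.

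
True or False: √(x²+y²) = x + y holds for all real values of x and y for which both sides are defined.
False.

Claim: √(x²+y²) = x + y.
Test a specific point where both sides are defined: x = 1, y = 1.
LHS = √(x²+y²) ≈ 1.4142
RHS = x + y ≈ 2.0000
Since 1.4142 ≠ 2.0000, the equation fails at this point, so it cannot hold for all real values of x and y for which both sides are defined.
(x+y)² = x² + 2xy + y², not x² + y², so the square root does not split this way.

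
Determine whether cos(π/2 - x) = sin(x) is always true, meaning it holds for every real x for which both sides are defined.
Claim: cos(π/2 - x) = sin(x).
Reasoning: Use cos(u - v) = cos(u)cos(v) + sin(u)sin(v) with u = π/2, v = x: cos(π/2)cos(x) + sin(π/2)sin(x) = 0·cos(x) + 1·sin(x) = sin(x).
So the two sides agree for every real x for which both sides are defined.

Conclusion: Yes, this is an identity.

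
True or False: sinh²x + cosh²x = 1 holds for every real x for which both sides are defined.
False.

Claim: sinh²x + cosh²x = 1.
Test a specific point where both sides are defined: x = 4.
LHS = sinh²x + cosh²x ≈ 1490.4792
RHS = 1 ≈ 1.0000
Since 1490.4792 ≠ 1.0000, the equation fails at this point, so it cannot hold for every real x for which both sides are defined.
The correct hyperbolic identity is cosh²x - sinh²x = 1 (a difference); the sum sinh²x + cosh²x equals cosh(2x).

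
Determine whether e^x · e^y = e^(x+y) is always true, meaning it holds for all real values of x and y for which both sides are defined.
Claim: e^x · e^y = e^(x+y).
Reasoning: This is the law of exponents for a common base: multiplying powers adds exponents. E.g. from the series, (Σ x^j/j!)(Σ y^k/k!) = Σ_m (Σ_{j+k=m} x^j y^k/(j!k!)) = Σ_m (x+y)^m/m! by the binomial theorem.
So the two sides agree for all real values of x and y for which both sides are defined.

Conclusion: Yes, this is an identity.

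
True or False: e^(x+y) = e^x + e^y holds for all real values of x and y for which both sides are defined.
Claim: e^(x+y) = e^x + e^y.
Test a specific point where both sides are defined: x = 1/2, y = 1/2.
LHS = e^(x+y) ≈ 2.7183
RHS = e^x + e^y ≈ 3.2974
Since 2.7183 ≠ 3.2974, the equation fails at this point, so it cannot hold for all real values of x and y for which both sides are defined.
The correct rule is e^(x+y) = e^x · e^y (a product, not a sum).

Conclusion: False.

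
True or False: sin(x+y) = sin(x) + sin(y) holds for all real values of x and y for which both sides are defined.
Claim: sin(x+y) = sin(x) + sin(y).
Test a specific point where both sides are defined: x = π/6, y = π/2.
LHS = sin(x+y) ≈ 0.8660
RHS = sin(x) + sin(y) ≈ 1.5000
Since 0.8660 ≠ 1.5000, the equation fails at this point, so it cannot hold for all real values of x and y for which both sides are defined.
The correct expansion is sin(x+y) = sin(x)cos(y) + cos(x)sin(y); sine is not additive.

Conclusion: False.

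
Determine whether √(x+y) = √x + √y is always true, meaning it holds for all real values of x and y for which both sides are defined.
Claim: √(x+y) = √x + √y.
Test a specific point where both sides are defined: x = 3/2, y = 4.
LHS = √(x+y) ≈ 2.3452
RHS = √x + √y ≈ 3.2247
Since 2.3452 ≠ 3.2247, the equation fails at this point, so it cannot hold for all real values of x and y for which both sides are defined.
Squaring the right side gives x + 2√(xy) + y, not x + y.

Conclusion: No, this is NOT an identity.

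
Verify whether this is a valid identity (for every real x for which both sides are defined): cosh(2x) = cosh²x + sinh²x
Yes, this is an identity.

Claim: cosh(2x) = cosh²x + sinh²x.
Reasoning: cosh²x = (e^(2x) + 2 + e^(-2x))/4 and sinh²x = (e^(2x) - 2 + e^(-2x))/4. Adding gives (2e^(2x) + 2e^(-2x))/4 = (e^(2x) + e^(-2x))/2 = cosh(2x).
So the two sides agree for every real x for which both sides are defined.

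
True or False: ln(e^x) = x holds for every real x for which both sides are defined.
True.

Claim: ln(e^x) = x.
Reasoning: ln is the inverse of the exponential: ln(e^x) asks for the exponent p with e^p = e^x, and since e^p is one-to-one that exponent is p = x.
So the two sides agree for every real x for which both sides are defined.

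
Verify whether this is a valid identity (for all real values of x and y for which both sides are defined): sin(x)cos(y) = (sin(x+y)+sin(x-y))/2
Claim: sin(x)cos(y) = (sin(x+y)+sin(x-y))/2.
Reasoning: sin(x+y) = sin(x)cos(y) + cos(x)sin(y) and sin(x-y) = sin(x)cos(y) - cos(x)sin(y). Adding, sin(x+y) + sin(x-y) = 2sin(x)cos(y); divide by 2.
So the two sides agree for all real values of x and y for which both sides are defined.

Conclusion: Yes, this is an identity.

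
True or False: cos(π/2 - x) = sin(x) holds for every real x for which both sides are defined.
True.

Claim: cos(π/2 - x) = sin(x).
Reasoning: Use cos(u - v) = cos(u)cos(v) + sin(u)sin(v) with u = π/2, v = x: cos(π/2)cos(x) + sin(π/2)sin(x) = 0·cos(x) + 1·sin(x) = sin(x).
So the two sides agree for every real x for which both sides are defined.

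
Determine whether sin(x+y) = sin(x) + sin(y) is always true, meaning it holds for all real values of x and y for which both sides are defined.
Claim: sin(x+y) = sin(x) + sin(y).
Test a specific point where both sides are defined: x = π/6, y = π/3.
LHS = sin(x+y) ≈ 1.0000
RHS = sin(x) + sin(y) ≈ 1.3660
Since 1.0000 ≠ 1.3660, the equation fails at this point, so it cannot hold for all real values of x and y for which both sides are defined.
The correct expansion is sin(x+y) = sin(x)cos(y) + cos(x)sin(y); sine is not additive.

Conclusion: No, this is NOT an identity.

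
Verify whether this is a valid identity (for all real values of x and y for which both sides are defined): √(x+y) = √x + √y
No, this is NOT an identity.

Claim: √(x+y) = √x + √y.
Test a specific point where both sides are defined: x = 2, y = 1.
LHS = √(x+y) ≈ 1.7321
RHS = √x + √y ≈ 2.4142
Since 1.7321 ≠ 2.4142, the equation fails at this point, so it cannot hold for all real values of x and y for which both sides are defined.
Squaring the right side gives x + 2√(xy) + y, not x + y.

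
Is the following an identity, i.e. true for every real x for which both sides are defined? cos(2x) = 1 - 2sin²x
Claim: cos(2x) = 1 - 2sin²x.
Reasoning: cos(2x) = cos²x - sin²x. Replace cos²x by 1 - sin²x: (1 - sin²x) - sin²x = 1 - 2sin²x.
So the two sides agree for every real x for which both sides are defined.

Conclusion: Yes, this is an identity.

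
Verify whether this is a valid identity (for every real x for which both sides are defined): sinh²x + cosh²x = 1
No, this is NOT an identity.

Claim: sinh²x + cosh²x = 1.
Test a specific point where both sides are defined: x = 4.
LHS = sinh²x + cosh²x ≈ 1490.4792
RHS = 1 ≈ 1.0000
Since 1490.4792 ≠ 1.0000, the equation fails at this point, so it cannot hold for every real x for which both sides are defined.
The correct hyperbolic identity is cosh²x - sinh²x = 1 (a difference); the sum sinh²x + cosh²x equals cosh(2x).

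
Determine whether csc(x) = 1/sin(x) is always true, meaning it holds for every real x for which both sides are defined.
Yes, this is an identity.

Claim: csc(x) = 1/sin(x).
Reasoning: csc(x) is by definition the reciprocal of sin(x), wherever sin(x) ≠ 0.
So the two sides agree for every real x for which both sides are defined.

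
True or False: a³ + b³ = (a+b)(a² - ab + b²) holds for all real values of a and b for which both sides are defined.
Claim: a³ + b³ = (a+b)(a² - ab + b²).
Reasoning: Expand the right side: (a+b)(a² - ab + b²) = a³ - a²b + ab² + a²b - ab² + b³ = a³ + b³ (the middle terms cancel in pairs).
So the two sides agree for all real values of a and b for which both sides are defined.

Conclusion: True.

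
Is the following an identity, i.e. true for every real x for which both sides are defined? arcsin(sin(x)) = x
No, this is NOT an identity.

Claim: arcsin(sin(x)) = x.
Test a specific point where both sides are defined: x = 3π/4.
LHS = arcsin(sin(x)) ≈ 0.7854
RHS = x ≈ 2.3562
Since 0.7854 ≠ 2.3562, the equation fails at this point, so it cannot hold for every real x for which both sides are defined.
arcsin only returns values in [-π/2, π/2], so arcsin(sin(x)) = x holds only for x in that interval, not for all real x.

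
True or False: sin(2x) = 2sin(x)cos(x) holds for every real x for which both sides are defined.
True.

Claim: sin(2x) = 2sin(x)cos(x).
Reasoning: Put y = x in the addition formula sin(x+y) = sin(x)cos(y) + cos(x)sin(y): sin(2x) = sin(x)cos(x) + cos(x)sin(x) = 2sin(x)cos(x).
So the two sides agree for every real x for which both sides are defined.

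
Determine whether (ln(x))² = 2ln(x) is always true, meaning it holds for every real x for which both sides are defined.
No, this is NOT an identity.

Claim: (ln(x))² = 2ln(x).
Test a specific point where both sides are defined: x = 1/2.
LHS = (ln(x))² ≈ 0.4805
RHS = 2ln(x) ≈ -1.3863
Since 0.4805 ≠ -1.3863, the equation fails at this point, so it cannot hold for every real x for which both sides are defined.
2ln(x) equals ln(x²), which is not the same as (ln x)².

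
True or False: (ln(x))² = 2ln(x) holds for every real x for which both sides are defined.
False.

Claim: (ln(x))² = 2ln(x).
Test a specific point where both sides are defined: x = 3.
LHS = (ln(x))² ≈ 1.2069
RHS = 2ln(x) ≈ 2.1972
Since 1.2069 ≠ 2.1972, the equation fails at this point, so it cannot hold for every real x for which both sides are defined.
2ln(x) equals ln(x²), which is not the same as (ln x)².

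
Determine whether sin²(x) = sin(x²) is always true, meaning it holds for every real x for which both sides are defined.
No, this is NOT an identity.

Claim: sin²(x) = sin(x²).
Test a specific point where both sides are defined: x = -π/2.
LHS = sin²(x) ≈ 1.0000
RHS = sin(x²) ≈ 0.6243
Since 1.0000 ≠ 0.6243, the equation fails at this point, so it cannot hold for every real x for which both sides are defined.
sin²(x) means (sin x)², squaring the output; sin(x²) squares the input. These are different functions.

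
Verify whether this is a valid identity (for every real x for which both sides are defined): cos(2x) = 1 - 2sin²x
Yes, this is an identity.

Claim: cos(2x) = 1 - 2sin²x.
Reasoning: cos(2x) = cos²x - sin²x. Replace cos²x by 1 - sin²x: (1 - sin²x) - sin²x = 1 - 2sin²x.
So the two sides agree for every real x for which both sides are defined.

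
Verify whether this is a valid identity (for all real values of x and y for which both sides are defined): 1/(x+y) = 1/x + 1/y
No, this is NOT an identity.

Claim: 1/(x+y) = 1/x + 1/y.
Test a specific point where both sides are defined: x = 1, y = 2.
LHS = 1/(x+y) ≈ 0.3333
RHS = 1/x + 1/y ≈ 1.5000
Since 0.3333 ≠ 1.5000, the equation fails at this point, so it cannot hold for all real values of x and y for which both sides are defined.
1/x + 1/y = (x+y)/(xy), which is not 1/(x+y).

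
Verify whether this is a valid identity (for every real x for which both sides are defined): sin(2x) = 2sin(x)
No, this is NOT an identity.

Claim: sin(2x) = 2sin(x).
Test a specific point where both sides are defined: x = -π/4.
LHS = sin(2x) ≈ -1.0000
RHS = 2sin(x) ≈ -1.4142
Since -1.0000 ≠ -1.4142, the equation fails at this point, so it cannot hold for every real x for which both sides are defined.
The correct double-angle formula is sin(2x) = 2sin(x)cos(x).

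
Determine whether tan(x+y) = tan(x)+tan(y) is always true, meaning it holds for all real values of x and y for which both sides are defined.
No, this is NOT an identity.

Claim: tan(x+y) = tan(x)+tan(y).
Test a specific point where both sides are defined: x = -π/6, y = -π/4.
LHS = tan(x+y) ≈ -3.7321
RHS = tan(x)+tan(y) ≈ -1.5774
Since -3.7321 ≠ -1.5774, the equation fails at this point, so it cannot hold for all real values of x and y for which both sides are defined.
The correct formula is tan(x+y) = (tan(x) + tan(y))/(1 - tan(x)tan(y)).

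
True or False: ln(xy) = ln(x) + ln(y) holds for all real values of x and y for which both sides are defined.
True.

Claim: ln(xy) = ln(x) + ln(y).
Reasoning: Both sides are simultaneously defined only when x, y > 0. Write x = e^p, y = e^q (p = ln x, q = ln y). Then xy = e^p · e^q = e^(p+q), so ln(xy) = p + q = ln(x) + ln(y).
So the two sides agree for all real values of x and y for which both sides are defined.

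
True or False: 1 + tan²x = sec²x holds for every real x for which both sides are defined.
Claim: 1 + tan²x = sec²x.
Reasoning: Start from sin²x + cos²x = 1 and divide every term by cos²x (allowed wherever tan x and sec x are defined): tan²x + 1 = 1/cos²x = sec²x.
So the two sides agree for every real x for which both sides are defined.

Conclusion: True.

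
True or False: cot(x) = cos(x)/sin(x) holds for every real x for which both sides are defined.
Claim: cot(x) = cos(x)/sin(x).
Reasoning: cot(x) is defined as 1/tan(x) = 1/(sin(x)/cos(x)) = cos(x)/sin(x), wherever sin(x) ≠ 0.
So the two sides agree for every real x for which both sides are defined.

Conclusion: True.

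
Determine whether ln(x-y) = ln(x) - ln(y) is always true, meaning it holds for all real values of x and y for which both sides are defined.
Claim: ln(x-y) = ln(x) - ln(y).
Test a specific point where both sides are defined: x = 5, y = 2.
LHS = ln(x-y) ≈ 1.0986
RHS = ln(x) - ln(y) ≈ 0.9163
Since 1.0986 ≠ 0.9163, the equation fails at this point, so it cannot hold for all real values of x and y for which both sides are defined.
ln(x) - ln(y) = ln(x/y), not ln(x-y).

Conclusion: No, this is NOT an identity.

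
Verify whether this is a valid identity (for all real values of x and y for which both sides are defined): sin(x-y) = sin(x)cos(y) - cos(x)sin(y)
Claim: sin(x-y) = sin(x)cos(y) - cos(x)sin(y).
Reasoning: Replace y by -y in sin(x+y) = sin(x)cos(y) + cos(x)sin(y) and use cos(-y) = cos(y), sin(-y) = -sin(y): sin(x-y) = sin(x)cos(y) - cos(x)sin(y).
So the two sides agree for all real values of x and y for which both sides are defined.

Conclusion: Yes, this is an identity.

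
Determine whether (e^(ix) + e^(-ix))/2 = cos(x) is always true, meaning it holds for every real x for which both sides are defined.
Claim: (e^(ix) + e^(-ix))/2 = cos(x).
Reasoning: By Euler's formula e^(ix) = cos(x) + i·sin(x) and e^(-ix) = cos(x) - i·sin(x). Adding cancels the sine terms: e^(ix) + e^(-ix) = 2cos(x); divide by 2.
So the two sides agree for every real x for which both sides are defined.

Conclusion: Yes, this is an identity.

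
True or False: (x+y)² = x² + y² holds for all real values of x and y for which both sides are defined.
Claim: (x+y)² = x² + y².
Test a specific point where both sides are defined: x = 4, y = 3/2.
LHS = (x+y)² ≈ 30.2500
RHS = x² + y² ≈ 18.2500
Since 30.2500 ≠ 18.2500, the equation fails at this point, so it cannot hold for all real values of x and y for which both sides are defined.
The correct expansion is (x+y)² = x² + 2xy + y²; the cross term 2xy is missing.

Conclusion: False.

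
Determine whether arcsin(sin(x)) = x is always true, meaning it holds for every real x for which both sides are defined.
Claim: arcsin(sin(x)) = x.
Test a specific point where both sides are defined: x = π.
LHS = arcsin(sin(x)) ≈ 0.0000
RHS = x ≈ 3.1416
Since 0.0000 ≠ 3.1416, the equation fails at this point, so it cannot hold for every real x for which both sides are defined.
arcsin only returns values in [-π/2, π/2], so arcsin(sin(x)) = x holds only for x in that interval, not for all real x.

Conclusion: No, this is NOT an identity.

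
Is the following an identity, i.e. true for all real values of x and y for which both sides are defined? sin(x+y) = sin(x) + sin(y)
No, this is NOT an identity.

Claim: sin(x+y) = sin(x) + sin(y).
Test a specific point where both sides are defined: x = -π/4, y = π.
LHS = sin(x+y) ≈ 0.7071
RHS = sin(x) + sin(y) ≈ -0.7071
Since 0.7071 ≠ -0.7071, the equation fails at this point, so it cannot hold for all real values of x and y for which both sides are defined.
The correct expansion is sin(x+y) = sin(x)cos(y) + cos(x)sin(y); sine is not additive.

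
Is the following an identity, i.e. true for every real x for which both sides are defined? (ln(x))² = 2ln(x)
No, this is NOT an identity.

Claim: (ln(x))² = 2ln(x).
Test a specific point where both sides are defined: x = 2.
LHS = (ln(x))² ≈ 0.4805
RHS = 2ln(x) ≈ 1.3863
Since 0.4805 ≠ 1.3863, the equation fails at this point, so it cannot hold for every real x for which both sides are defined.
2ln(x) equals ln(x²), which is not the same as (ln x)².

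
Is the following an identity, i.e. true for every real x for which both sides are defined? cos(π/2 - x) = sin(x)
Yes, this is an identity.

Claim: cos(π/2 - x) = sin(x).
Reasoning: Use cos(u - v) = cos(u)cos(v) + sin(u)sin(v) with u = π/2, v = x: cos(π/2)cos(x) + sin(π/2)sin(x) = 0·cos(x) + 1·sin(x) = sin(x).
So the two sides agree for every real x for which both sides are defined.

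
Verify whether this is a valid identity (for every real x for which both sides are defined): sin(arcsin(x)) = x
Claim: sin(arcsin(x)) = x.
Reasoning: For -1 ≤ x ≤ 1 (where arcsin is defined), arcsin(x) is by definition an angle whose sine equals x. Taking the sine of that angle returns x. (Note the other order, arcsin(sin x) = x, is NOT an identity.)
So the two sides agree for every real x for which both sides are defined.

Conclusion: Yes, this is an identity.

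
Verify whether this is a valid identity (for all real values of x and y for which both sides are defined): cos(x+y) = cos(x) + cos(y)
Claim: cos(x+y) = cos(x) + cos(y).
Test a specific point where both sides are defined: x = π/2, y = -π/3.
LHS = cos(x+y) ≈ 0.8660
RHS = cos(x) + cos(y) ≈ 0.5000
Since 0.8660 ≠ 0.5000, the equation fails at this point, so it cannot hold for all real values of x and y for which both sides are defined.
The correct expansion is cos(x+y) = cos(x)cos(y) - sin(x)sin(y); cosine is not additive.

Conclusion: No, this is NOT an identity.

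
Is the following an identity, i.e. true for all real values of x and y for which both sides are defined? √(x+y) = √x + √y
Claim: √(x+y) = √x + √y.
Test a specific point where both sides are defined: x = 1, y = 1.
LHS = √(x+y) ≈ 1.4142
RHS = √x + √y ≈ 2.0000
Since 1.4142 ≠ 2.0000, the equation fails at this point, so it cannot hold for all real values of x and y for which both sides are defined.
Squaring the right side gives x + 2√(xy) + y, not x + y.

Conclusion: No, this is NOT an identity.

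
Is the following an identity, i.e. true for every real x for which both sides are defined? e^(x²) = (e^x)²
No, this is NOT an identity.

Claim: e^(x²) = (e^x)².
Test a specific point where both sides are defined: x = -1.
LHS = e^(x²) ≈ 2.7183
RHS = (e^x)² ≈ 0.1353
Since 2.7183 ≠ 0.1353, the equation fails at this point, so it cannot hold for every real x for which both sides are defined.
(e^x)² = e^(2x), and 2x ≠ x² in general.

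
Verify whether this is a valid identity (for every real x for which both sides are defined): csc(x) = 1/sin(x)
Claim: csc(x) = 1/sin(x).
Reasoning: csc(x) is by definition the reciprocal of sin(x), wherever sin(x) ≠ 0.
So the two sides agree for every real x for which both sides are defined.

Conclusion: Yes, this is an identity.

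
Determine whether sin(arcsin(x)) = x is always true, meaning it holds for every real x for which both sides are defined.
Claim: sin(arcsin(x)) = x.
Reasoning: For -1 ≤ x ≤ 1 (where arcsin is defined), arcsin(x) is by definition an angle whose sine equals x. Taking the sine of that angle returns x. (Note the other order, arcsin(sin x) = x, is NOT an identity.)
So the two sides agree for every real x for which both sides are defined.

Conclusion: Yes, this is an identity.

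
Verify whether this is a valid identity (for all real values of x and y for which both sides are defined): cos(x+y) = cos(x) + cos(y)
No, this is NOT an identity.

Claim: cos(x+y) = cos(x) + cos(y).
Test a specific point where both sides are defined: x = -π/4, y = -π/4.
LHS = cos(x+y) ≈ 0.0000
RHS = cos(x) + cos(y) ≈ 1.4142
Since 0.0000 ≠ 1.4142, the equation fails at this point, so it cannot hold for all real values of x and y for which both sides are defined.
The correct expansion is cos(x+y) = cos(x)cos(y) - sin(x)sin(y); cosine is not additive.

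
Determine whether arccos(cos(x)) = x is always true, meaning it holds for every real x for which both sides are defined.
No, this is NOT an identity.

Claim: arccos(cos(x)) = x.
Test a specific point where both sides are defined: x = -π/6.
LHS = arccos(cos(x)) ≈ 0.5236
RHS = x ≈ -0.5236
Since 0.5236 ≠ -0.5236, the equation fails at this point, so it cannot hold for every real x for which both sides are defined.
arccos only returns values in [0, π], so arccos(cos(x)) = x holds only for x in that interval, not for all real x.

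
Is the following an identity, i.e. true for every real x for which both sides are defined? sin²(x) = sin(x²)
No, this is NOT an identity.

Claim: sin²(x) = sin(x²).
Test a specific point where both sides are defined: x = -π/6.
LHS = sin²(x) ≈ 0.2500
RHS = sin(x²) ≈ 0.2707
Since 0.2500 ≠ 0.2707, the equation fails at this point, so it cannot hold for every real x for which both sides are defined.
sin²(x) means (sin x)², squaring the output; sin(x²) squares the input. These are different functions.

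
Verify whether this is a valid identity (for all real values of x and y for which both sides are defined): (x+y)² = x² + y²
No, this is NOT an identity.

Claim: (x+y)² = x² + y².
Test a specific point where both sides are defined: x = 1, y = 1/2.
LHS = (x+y)² ≈ 2.2500
RHS = x² + y² ≈ 1.2500
Since 2.2500 ≠ 1.2500, the equation fails at this point, so it cannot hold for all real values of x and y for which both sides are defined.
The correct expansion is (x+y)² = x² + 2xy + y²; the cross term 2xy is missing.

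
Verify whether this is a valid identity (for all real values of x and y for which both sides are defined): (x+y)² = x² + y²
Claim: (x+y)² = x² + y².
Test a specific point where both sides are defined: x = 3/2, y = -3.
LHS = (x+y)² ≈ 2.2500
RHS = x² + y² ≈ 11.2500
Since 2.2500 ≠ 11.2500, the equation fails at this point, so it cannot hold for all real values of x and y for which both sides are defined.
The correct expansion is (x+y)² = x² + 2xy + y²; the cross term 2xy is missing.

Conclusion: No, this is NOT an identity.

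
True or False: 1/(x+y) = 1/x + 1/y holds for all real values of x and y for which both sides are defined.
Claim: 1/(x+y) = 1/x + 1/y.
Test a specific point where both sides are defined: x = -3, y = -1.
LHS = 1/(x+y) ≈ -0.2500
RHS = 1/x + 1/y ≈ -1.3333
Since -0.2500 ≠ -1.3333, the equation fails at this point, so it cannot hold for all real values of x and y for which both sides are defined.
1/x + 1/y = (x+y)/(xy), which is not 1/(x+y).

Conclusion: False.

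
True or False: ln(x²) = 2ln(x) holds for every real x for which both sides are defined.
True.

Claim: ln(x²) = 2ln(x).
Reasoning: The right side requires x > 0. For x > 0, x² = (e^(ln x))² = e^(2ln x), so ln(x²) = 2ln(x). (For x < 0 the right side is undefined, so those values are outside the claim.)
So the two sides agree for every real x for which both sides are defined.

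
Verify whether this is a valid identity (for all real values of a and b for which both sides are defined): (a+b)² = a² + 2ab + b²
Yes, this is an identity.

Claim: (a+b)² = a² + 2ab + b².
Reasoning: Expand: (a+b)² = (a+b)(a+b) = a·a + a·b + b·a + b·b = a² + 2ab + b².
So the two sides agree for all real values of a and b for which both sides are defined.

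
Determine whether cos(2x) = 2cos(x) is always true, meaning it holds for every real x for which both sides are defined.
Claim: cos(2x) = 2cos(x).
Test a specific point where both sides are defined: x = π.
LHS = cos(2x) ≈ 1.0000
RHS = 2cos(x) ≈ -2.0000
Since 1.0000 ≠ -2.0000, the equation fails at this point, so it cannot hold for every real x for which both sides are defined.
The correct double-angle formula is cos(2x) = cos²x - sin²x.

Conclusion: No, this is NOT an identity.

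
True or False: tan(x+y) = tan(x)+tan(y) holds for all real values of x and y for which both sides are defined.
Claim: tan(x+y) = tan(x)+tan(y).
Test a specific point where both sides are defined: x = π/6, y = 2π/3.
LHS = tan(x+y) ≈ -0.5774
RHS = tan(x)+tan(y) ≈ -1.1547
Since -0.5774 ≠ -1.1547, the equation fails at this point, so it cannot hold for all real values of x and y for which both sides are defined.
The correct formula is tan(x+y) = (tan(x) + tan(y))/(1 - tan(x)tan(y)).

Conclusion: False.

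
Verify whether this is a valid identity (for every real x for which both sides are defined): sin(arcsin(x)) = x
Yes, this is an identity.

Claim: sin(arcsin(x)) = x.
Reasoning: For -1 ≤ x ≤ 1 (where arcsin is defined), arcsin(x) is by definition an angle whose sine equals x. Taking the sine of that angle returns x. (Note the other order, arcsin(sin x) = x, is NOT an identity.)
So the two sides agree for every real x for which both sides are defined.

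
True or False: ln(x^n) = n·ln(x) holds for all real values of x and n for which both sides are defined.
Claim: ln(x^n) = n·ln(x).
Reasoning: The right side requires x > 0. For x > 0, x^n = (e^(ln x))^n = e^(n·ln x), so taking ln of both sides gives ln(x^n) = n·ln(x).
So the two sides agree for all real values of x and n for which both sides are defined.

Conclusion: True.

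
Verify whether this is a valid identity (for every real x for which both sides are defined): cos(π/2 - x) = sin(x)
Yes, this is an identity.

Claim: cos(π/2 - x) = sin(x).
Reasoning: Use cos(u - v) = cos(u)cos(v) + sin(u)sin(v) with u = π/2, v = x: cos(π/2)cos(x) + sin(π/2)sin(x) = 0·cos(x) + 1·sin(x) = sin(x).
So the two sides agree for every real x for which both sides are defined.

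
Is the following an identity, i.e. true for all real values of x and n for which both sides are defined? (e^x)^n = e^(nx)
Yes, this is an identity.

Claim: (e^x)^n = e^(nx).
Reasoning: e^x is a positive real number, and for a positive base B and real exponent n, B^n = e^(n·ln B). With B = e^x, ln B = x, so (e^x)^n = e^(n·x).
So the two sides agree for all real values of x and n for which both sides are defined.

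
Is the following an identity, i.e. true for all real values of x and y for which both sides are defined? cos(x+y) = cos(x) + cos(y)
Claim: cos(x+y) = cos(x) + cos(y).
Test a specific point where both sides are defined: x = π/6, y = π.
LHS = cos(x+y) ≈ -0.8660
RHS = cos(x) + cos(y) ≈ -0.1340
Since -0.8660 ≠ -0.1340, the equation fails at this point, so it cannot hold for all real values of x and y for which both sides are defined.
The correct expansion is cos(x+y) = cos(x)cos(y) - sin(x)sin(y); cosine is not additive.

Conclusion: No, this is NOT an identity.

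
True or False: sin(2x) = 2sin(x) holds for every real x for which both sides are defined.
False.

Claim: sin(2x) = 2sin(x).
Test a specific point where both sides are defined: x = π/6.
LHS = sin(2x) ≈ 0.8660
RHS = 2sin(x) ≈ 1.0000
Since 0.8660 ≠ 1.0000, the equation fails at this point, so it cannot hold for every real x for which both sides are defined.
The correct double-angle formula is sin(2x) = 2sin(x)cos(x).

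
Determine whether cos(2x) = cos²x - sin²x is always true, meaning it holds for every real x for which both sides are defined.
Yes, this is an identity.

Claim: cos(2x) = cos²x - sin²x.
Reasoning: Put y = x in the addition formula cos(x+y) = cos(x)cos(y) - sin(x)sin(y): cos(2x) = cos²x - sin²x.
So the two sides agree for every real x for which both sides are defined.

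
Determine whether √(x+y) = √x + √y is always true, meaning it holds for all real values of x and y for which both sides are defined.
Claim: √(x+y) = √x + √y.
Test a specific point where both sides are defined: x = 4, y = 3/2.
LHS = √(x+y) ≈ 2.3452
RHS = √x + √y ≈ 3.2247
Since 2.3452 ≠ 3.2247, the equation fails at this point, so it cannot hold for all real values of x and y for which both sides are defined.
Squaring the right side gives x + 2√(xy) + y, not x + y.

Conclusion: No, this is NOT an identity.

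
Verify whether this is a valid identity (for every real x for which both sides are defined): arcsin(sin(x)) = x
Claim: arcsin(sin(x)) = x.
Test a specific point where both sides are defined: x = 3π/4.
LHS = arcsin(sin(x)) ≈ 0.7854
RHS = x ≈ 2.3562
Since 0.7854 ≠ 2.3562, the equation fails at this point, so it cannot hold for every real x for which both sides are defined.
arcsin only returns values in [-π/2, π/2], so arcsin(sin(x)) = x holds only for x in that interval, not for all real x.

Conclusion: No, this is NOT an identity.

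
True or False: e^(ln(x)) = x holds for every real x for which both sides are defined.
Claim: e^(ln(x)) = x.
Reasoning: For x > 0, ln(x) is by definition the exponent p such that e^p = x. Raising e to that exponent therefore returns x: e^(ln x) = x.
So the two sides agree for every real x for which both sides are defined.

Conclusion: True.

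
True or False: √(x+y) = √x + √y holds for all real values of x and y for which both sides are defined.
Claim: √(x+y) = √x + √y.
Test a specific point where both sides are defined: x = 3/2, y = 5.
LHS = √(x+y) ≈ 2.5495
RHS = √x + √y ≈ 3.4608
Since 2.5495 ≠ 3.4608, the equation fails at this point, so it cannot hold for all real values of x and y for which both sides are defined.
Squaring the right side gives x + 2√(xy) + y, not x + y.

Conclusion: False.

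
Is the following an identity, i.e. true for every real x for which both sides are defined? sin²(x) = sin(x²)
No, this is NOT an identity.

Claim: sin²(x) = sin(x²).
Test a specific point where both sides are defined: x = π/6.
LHS = sin²(x) ≈ 0.2500
RHS = sin(x²) ≈ 0.2707
Since 0.2500 ≠ 0.2707, the equation fails at this point, so it cannot hold for every real x for which both sides are defined.
sin²(x) means (sin x)², squaring the output; sin(x²) squares the input. These are different functions.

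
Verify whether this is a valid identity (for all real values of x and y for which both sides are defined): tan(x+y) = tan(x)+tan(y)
No, this is NOT an identity.

Claim: tan(x+y) = tan(x)+tan(y).
Test a specific point where both sides are defined: x = π/6, y = -π/3.
LHS = tan(x+y) ≈ -0.5774
RHS = tan(x)+tan(y) ≈ -1.1547
Since -0.5774 ≠ -1.1547, the equation fails at this point, so it cannot hold for all real values of x and y for which both sides are defined.
The correct formula is tan(x+y) = (tan(x) + tan(y))/(1 - tan(x)tan(y)).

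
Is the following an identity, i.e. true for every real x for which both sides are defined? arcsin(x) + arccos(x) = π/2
Yes, this is an identity.

Claim: arcsin(x) + arccos(x) = π/2.
Reasoning: Both sides are defined for -1 ≤ x ≤ 1. Let θ = arcsin(x), so sin θ = x and θ ∈ [-π/2, π/2]. Then cos(π/2 - θ) = sin θ = x and π/2 - θ ∈ [0, π], which is exactly the range of arccos, so arccos(x) = π/2 - θ. Adding: arcsin(x) + arccos(x) = θ + (π/2 - θ) = π/2.
So the two sides agree for every real x for which both sides are defined.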